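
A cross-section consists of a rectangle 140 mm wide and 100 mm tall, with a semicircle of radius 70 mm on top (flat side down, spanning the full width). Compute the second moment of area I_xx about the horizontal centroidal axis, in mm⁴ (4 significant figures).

I_xx ≈ 4.586 × 10⁷ mm⁴

Decompose the section into non-overlapping parts with the origin at the bottom-left of its bounding rectangle.
Rectangular body: 140 × 100, A = 14 000 mm², y = 50 mm, Ī = 11 666 667 mm⁴.
Semicircular cap: semicircle r = 70, A = 7696.9 mm², y = 129.709 mm, Ī = 2 635 265 mm⁴.
Centroid: ȳ = ΣA·y / ΣA = 78.2765 mm.
Transfer each piece to the horizontal centroidal axis using Ī + A·d² with d = y − 78.2765:
  rectangular body: d = -28.2765 mm → contributes +22 860 488 mm⁴
  semicircular cap: d = 51.4325 mm → contributes +22 995 859 mm⁴
Total I = 45 856 347 mm⁴.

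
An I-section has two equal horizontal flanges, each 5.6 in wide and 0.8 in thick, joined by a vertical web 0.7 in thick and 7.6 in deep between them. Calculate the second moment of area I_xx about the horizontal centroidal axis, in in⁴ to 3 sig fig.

Break the section into simple shapes (no overlaps), measuring from the bottom-left corner of the bounding box.
Bottom flange: 5.6 × 0.8, A = 4.48 in², y = 0.4 in, Ī = 0.23893 in⁴.
Web: 0.7 × 7.6, A = 5.32 in², y = 4.6 in, Ī = 25.607 in⁴.
Top flange: 5.6 × 0.8, A = 4.48 in², y = 8.8 in, Ī = 0.23893 in⁴.
By symmetry the centroid is at mid-height, ȳ = 4.6 in.
Transfer each piece to the horizontal centroidal axis using Ī + A·d² with d = y − 4.6:
  bottom flange: d = -4.2 in → contributes +79.266 in⁴
  web: d = 0 in → contributes +25.607 in⁴
  top flange: d = 4.2 in → contributes +79.266 in⁴
Total I = 184.14 in⁴.

I_xx ≈ 184 in⁴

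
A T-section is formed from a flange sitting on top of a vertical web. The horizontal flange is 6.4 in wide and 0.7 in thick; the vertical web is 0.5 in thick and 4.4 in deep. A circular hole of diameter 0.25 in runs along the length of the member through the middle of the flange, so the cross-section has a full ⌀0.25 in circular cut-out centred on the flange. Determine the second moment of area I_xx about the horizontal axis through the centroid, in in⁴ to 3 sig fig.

I_xx ≈ 13.3 in⁴

Break the section into simple shapes (no overlaps), measuring from the bottom-left corner of the bounding box.
Flange: 6.4 × 0.7, A = 4.48 in², y = 4.75 in, Ī = 0.18293 in⁴.
Web: 0.5 × 4.4, A = 2.2 in², y = 2.2 in, Ī = 3.5493 in⁴.
Hole (subtracted): ⌀0.25, A = 0.049087 in², y = 4.75 in, Ī = 0.00019175 in⁴.
Centroid: ȳ = ΣA·y / ΣA = 3.904 in.
Transfer each piece to the horizontal axis through the centroid using Ī + A·d² with d = y − 3.904:
  flange: d = 0.84604 in → contributes +3.3896 in⁴
  web: d = -1.704 in → contributes +9.937 in⁴
  hole: d = 0.84604 in → contributes −0.035327 in⁴
Total I = 13.291 in⁴.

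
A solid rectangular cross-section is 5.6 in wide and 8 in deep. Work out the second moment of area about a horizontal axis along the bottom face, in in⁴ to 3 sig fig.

I_base ≈ 956 in⁴

The section: 5.6 × 8, A = 44.8 in², y = 4 in, Ī = 238.93 in⁴.
Transfer it to the base of the section using Ī + A·d² with d = y − 0:
  the section: d = 4 in → contributes +955.73 in⁴
Total I = 955.73 in⁴.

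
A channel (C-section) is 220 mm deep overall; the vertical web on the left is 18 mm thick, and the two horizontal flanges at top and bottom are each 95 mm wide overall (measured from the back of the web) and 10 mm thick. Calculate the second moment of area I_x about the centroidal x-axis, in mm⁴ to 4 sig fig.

Treat the section as a set of non-overlapping primitives; coordinates are from the bounding-box lower-left.
Web: 18 × 220, A = 3 960 mm², y = 110 mm, Ī = 15 972 000 mm⁴.
Top flange (beyond web): 77 × 10, A = 770 mm², y = 215 mm, Ī = 6416.67 mm⁴.
Bottom flange (beyond web): 77 × 10, A = 770 mm², y = 5 mm, Ī = 6416.67 mm⁴.
By symmetry the centroid is at mid-height, ȳ = 110 mm.
Transfer each piece to the centroidal x-axis using Ī + A·d² with d = y − 110:
  web: d = 0 mm → contributes +15 972 000 mm⁴
  top flange (beyond web): d = 105 mm → contributes +8 495 667 mm⁴
  bottom flange (beyond web): d = -105 mm → contributes +8 495 667 mm⁴
Total I = 32 963 333 mm⁴.

I_x ≈ 3.296 × 10⁷ mm⁴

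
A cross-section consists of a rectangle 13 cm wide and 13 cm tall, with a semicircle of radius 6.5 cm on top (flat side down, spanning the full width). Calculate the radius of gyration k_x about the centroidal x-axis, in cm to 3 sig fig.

k_x ≈ 5.32 cm

Break the section into simple shapes (no overlaps), measuring from the bottom-left corner of the bounding box.
Rectangular body: 13 × 13, A = 169 cm², y = 6.5 cm, Ī = 2380.1 cm⁴.
Semicircular cap: semicircle r = 6.5, A = 66.366 cm², y = 15.759 cm, Ī = 195.92 cm⁴.
Centroid: ȳ = ΣA·y / ΣA = 9.1107 cm.
Transfer each piece to the centroidal x-axis using Ī + A·d² with d = y − 9.1107:
  rectangular body: d = -2.6107 cm → contributes +3531.9 cm⁴
  semicircular cap: d = 6.648 cm → contributes +3 129 cm⁴
Total I = 6 661 cm⁴.
Radius of gyration: k = √(I/A) = √(6 661 / 235.37) = 5.3198 cm.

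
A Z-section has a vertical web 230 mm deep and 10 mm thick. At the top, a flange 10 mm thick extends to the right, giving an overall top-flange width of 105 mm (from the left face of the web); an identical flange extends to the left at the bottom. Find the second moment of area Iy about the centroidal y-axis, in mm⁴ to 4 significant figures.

Iy ≈ 6.685 × 10⁶ mm⁴

Decompose the section into non-overlapping parts with the origin at the bottom-left of its bounding rectangle.
Web: 10 × 230, A = 2 300 mm², x = 100 mm, Ī = 19166.7 mm⁴.
Top flange (beyond web): 95 × 10, A = 950 mm², x = 152.5 mm, Ī = 714 479 mm⁴.
Bottom flange (beyond web): 95 × 10, A = 950 mm², x = 47.5 mm, Ī = 714 479 mm⁴.
Centroid: x̄ = ΣA·x / ΣA = 100 mm.
Transfer each piece to the centroidal y-axis using Ī + A·d² with d = x − 100:
  web: d = 0 mm → contributes +19166.7 mm⁴
  top flange (beyond web): d = 52.5 mm → contributes +3 332 917 mm⁴
  bottom flange (beyond web): d = -52.5 mm → contributes +3 332 917 mm⁴
Total I = 6 685 000 mm⁴.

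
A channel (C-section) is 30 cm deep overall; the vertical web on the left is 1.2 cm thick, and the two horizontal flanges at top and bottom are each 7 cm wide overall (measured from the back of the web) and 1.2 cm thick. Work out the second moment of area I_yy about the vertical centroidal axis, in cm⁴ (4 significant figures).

I_yy ≈ 166.3 cm⁴

Decompose the section into non-overlapping parts with the origin at the bottom-left of its bounding rectangle.
Web: 1.2 × 30, A = 36 cm², x = 0.6 cm, Ī = 4.32 cm⁴.
Top flange (beyond web): 5.8 × 1.2, A = 6.96 cm², x = 4.1 cm, Ī = 19.5112 cm⁴.
Bottom flange (beyond web): 5.8 × 1.2, A = 6.96 cm², x = 4.1 cm, Ī = 19.5112 cm⁴.
Centroid: x̄ = ΣA·x / ΣA = 1.57596 cm.
Transfer each piece to the vertical centroidal axis using Ī + A·d² with d = x − 1.57596:
  web: d = -0.975962 cm → contributes +38.61 cm⁴
  top flange (beyond web): d = 2.52404 cm → contributes +63.8518 cm⁴
  bottom flange (beyond web): d = 2.52404 cm → contributes +63.8518 cm⁴
Total I = 166.314 cm⁴.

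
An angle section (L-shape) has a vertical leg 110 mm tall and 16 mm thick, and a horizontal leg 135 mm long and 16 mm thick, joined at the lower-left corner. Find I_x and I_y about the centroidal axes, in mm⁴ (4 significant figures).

Treat the section as a set of non-overlapping primitives; coordinates are from the bounding-box lower-left.
Vertical leg: 16 × 110, A = 1 760 mm², y = 55 mm, Ī = 1 774 667 mm⁴.
Horizontal leg (remainder): 119 × 16, A = 1 904 mm², y = 8 mm, Ī = 40618.7 mm⁴.
Centroid: ȳ = ΣA·y / ΣA = 30.5764 mm.
Transfer each piece to the centroidal x-axis using Ī + A·d² with d = y − 30.5764:
  vertical leg: d = 24.4236 mm → contributes +2 824 527 mm⁴
  horizontal leg (remainder): d = -22.5764 mm → contributes +1 011 077 mm⁴
Total I = 3 835 604 mm⁴.
For the y-axis: x̄ = 43.0764 mm.
Repeating about the centroidal y-axis gives I_y = 6 451 504 mm⁴.

I_x ≈ 3.836 × 10⁶ mm⁴, I_y ≈ 6.452 × 10⁶ mm⁴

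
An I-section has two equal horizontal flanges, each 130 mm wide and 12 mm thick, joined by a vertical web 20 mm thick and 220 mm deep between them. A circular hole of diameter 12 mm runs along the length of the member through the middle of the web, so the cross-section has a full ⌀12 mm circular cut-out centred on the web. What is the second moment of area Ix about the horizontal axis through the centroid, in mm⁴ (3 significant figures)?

Ix ≈ 5.98 × 10⁷ mm⁴

Treat the section as a set of non-overlapping primitives; coordinates are from the bounding-box lower-left.
Bottom flange: 130 × 12, A = 1 560 mm², y = 6 mm, Ī = 18 720 mm⁴.
Web: 20 × 220, A = 4 400 mm², y = 122 mm, Ī = 17 746 667 mm⁴.
Top flange: 130 × 12, A = 1 560 mm², y = 238 mm, Ī = 18 720 mm⁴.
Hole (subtracted): ⌀12, A = 113.1 mm², y = 122 mm, Ī = 1017.9 mm⁴.
By symmetry the centroid is at mid-height, ȳ = 122 mm.
Transfer each piece to the horizontal axis through the centroid using Ī + A·d² with d = y − 122:
  bottom flange: d = -116 mm → contributes +21 010 080 mm⁴
  web: d = 0 mm → contributes +17 746 667 mm⁴
  top flange: d = 116 mm → contributes +21 010 080 mm⁴
  hole: d = 0 mm → contributes −1017.9 mm⁴
Total I = 59 765 809 mm⁴.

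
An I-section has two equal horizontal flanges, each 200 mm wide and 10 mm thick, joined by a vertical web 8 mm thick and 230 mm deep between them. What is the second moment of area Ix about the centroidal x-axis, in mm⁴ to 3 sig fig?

Ix ≈ 6.57 × 10⁷ mm⁴

Split into non-overlapping primitives; take the origin at the lower-left of the bounding box.
Bottom flange: 200 × 10, A = 2 000 mm², y = 5 mm, Ī = 16 667 mm⁴.
Web: 8 × 230, A = 1 840 mm², y = 125 mm, Ī = 8 111 333 mm⁴.
Top flange: 200 × 10, A = 2 000 mm², y = 245 mm, Ī = 16 667 mm⁴.
By symmetry the centroid is at mid-height, ȳ = 125 mm.
Transfer each piece to the centroidal x-axis using Ī + A·d² with d = y − 125:
  bottom flange: d = -120 mm → contributes +28 816 667 mm⁴
  web: d = 0 mm → contributes +8 111 333 mm⁴
  top flange: d = 120 mm → contributes +28 816 667 mm⁴
Total I = 65 744 667 mm⁴.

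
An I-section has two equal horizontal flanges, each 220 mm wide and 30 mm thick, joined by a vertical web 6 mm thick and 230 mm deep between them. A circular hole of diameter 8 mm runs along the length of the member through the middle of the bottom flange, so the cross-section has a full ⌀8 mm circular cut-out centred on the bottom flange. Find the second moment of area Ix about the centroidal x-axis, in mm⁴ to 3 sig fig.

Ix ≈ 2.29 × 10⁸ mm⁴

Break the section into simple shapes (no overlaps), measuring from the bottom-left corner of the bounding box.
Bottom flange: 220 × 30, A = 6 600 mm², y = 15 mm, Ī = 495 000 mm⁴.
Web: 6 × 230, A = 1 380 mm², y = 145 mm, Ī = 6 083 500 mm⁴.
Top flange: 220 × 30, A = 6 600 mm², y = 275 mm, Ī = 495 000 mm⁴.
Hole (subtracted): ⌀8, A = 50.265 mm², y = 15 mm, Ī = 201.06 mm⁴.
Centroid: ȳ = ΣA·y / ΣA = 145.45 mm.
Transfer each piece to the centroidal x-axis using Ī + A·d² with d = y − 145.45:
  bottom flange: d = -130.45 mm → contributes +112 808 078 mm⁴
  web: d = -0.44973 mm → contributes +6 083 779 mm⁴
  top flange: d = 129.55 mm → contributes +111 264 592 mm⁴
  hole: d = -130.45 mm → contributes −855 575 mm⁴
Total I = 229 300 873 mm⁴.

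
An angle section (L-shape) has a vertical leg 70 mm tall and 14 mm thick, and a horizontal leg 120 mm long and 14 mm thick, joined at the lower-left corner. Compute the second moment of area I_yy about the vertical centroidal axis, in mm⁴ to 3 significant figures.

Break the section into simple shapes (no overlaps), measuring from the bottom-left corner of the bounding box.
Vertical leg: 14 × 70, A = 980 mm², x = 7 mm, Ī = 16 007 mm⁴.
Horizontal leg (remainder): 106 × 14, A = 1 484 mm², x = 67 mm, Ī = 1 389 519 mm⁴.
Centroid: x̄ = ΣA·x / ΣA = 43.136 mm.
Transfer each piece to the vertical centroidal axis using Ī + A·d² with d = x − 43.136:
  vertical leg: d = -36.136 mm → contributes +1 295 727 mm⁴
  horizontal leg (remainder): d = 23.864 mm → contributes +2 234 617 mm⁴
Total I = 3 530 344 mm⁴.

I_yy ≈ 3.53 × 10⁶ mm⁴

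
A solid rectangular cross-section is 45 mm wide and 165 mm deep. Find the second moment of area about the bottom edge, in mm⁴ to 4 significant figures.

I_base ≈ 6.738 × 10⁷ mm⁴

The section: 45 × 165, A = 7 425 mm², y = 82.5 mm, Ī = 16 845 469 mm⁴.
Transfer it to the base of the section using Ī + A·d² with d = y − 0:
  the section: d = 82.5 mm → contributes +67 381 875 mm⁴
Total I = 67 381 875 mm⁴.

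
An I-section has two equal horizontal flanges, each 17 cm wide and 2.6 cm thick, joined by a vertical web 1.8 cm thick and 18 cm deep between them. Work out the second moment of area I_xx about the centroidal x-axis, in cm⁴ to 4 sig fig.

I_xx ≈ 1.030 × 10⁴ cm⁴

Break the section into simple shapes (no overlaps), measuring from the bottom-left corner of the bounding box.
Bottom flange: 17 × 2.6, A = 44.2 cm², y = 1.3 cm, Ī = 24.8993 cm⁴.
Web: 1.8 × 18, A = 32.4 cm², y = 11.6 cm, Ī = 874.8 cm⁴.
Top flange: 17 × 2.6, A = 44.2 cm², y = 21.9 cm, Ī = 24.8993 cm⁴.
By symmetry the centroid is at mid-height, ȳ = 11.6 cm.
Transfer each piece to the centroidal x-axis using Ī + A·d² with d = y − 11.6:
  bottom flange: d = -10.3 cm → contributes +4714.08 cm⁴
  web: d = 0 cm → contributes +874.8 cm⁴
  top flange: d = 10.3 cm → contributes +4714.08 cm⁴
Total I = 10 303 cm⁴.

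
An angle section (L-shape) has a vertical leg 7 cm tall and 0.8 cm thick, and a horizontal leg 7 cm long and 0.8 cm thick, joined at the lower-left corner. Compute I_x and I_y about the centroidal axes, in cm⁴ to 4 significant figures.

Treat the section as a set of non-overlapping primitives; coordinates are from the bounding-box lower-left.
Vertical leg: 0.8 × 7, A = 5.6 cm², y = 3.5 cm, Ī = 22.8667 cm⁴.
Horizontal leg (remainder): 6.2 × 0.8, A = 4.96 cm², y = 0.4 cm, Ī = 0.264533 cm⁴.
Centroid: ȳ = ΣA·y / ΣA = 2.04394 cm.
Transfer each piece to the centroidal x-axis using Ī + A·d² with d = y − 2.04394:
  vertical leg: d = 1.45606 cm → contributes +34.7393 cm⁴
  horizontal leg (remainder): d = -1.64394 cm → contributes +13.6691 cm⁴
Total I = 48.4084 cm⁴.
For the y-axis: x̄ = 2.04394 cm.
Repeating about the centroidal y-axis gives I_y = 48.4084 cm⁴.

I_x ≈ 48.41 cm⁴, I_y ≈ 48.41 cm⁴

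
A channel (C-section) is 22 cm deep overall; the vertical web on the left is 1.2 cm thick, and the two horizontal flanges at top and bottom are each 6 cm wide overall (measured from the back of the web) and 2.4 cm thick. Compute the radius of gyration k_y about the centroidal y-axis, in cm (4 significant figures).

Break the section into simple shapes (no overlaps), measuring from the bottom-left corner of the bounding box.
Web: 1.2 × 22, A = 26.4 cm², x = 0.6 cm, Ī = 3.168 cm⁴.
Top flange (beyond web): 4.8 × 2.4, A = 11.52 cm², x = 3.6 cm, Ī = 22.1184 cm⁴.
Bottom flange (beyond web): 4.8 × 2.4, A = 11.52 cm², x = 3.6 cm, Ī = 22.1184 cm⁴.
Centroid: x̄ = ΣA·x / ΣA = 1.99806 cm.
Transfer each piece to the centroidal y-axis using Ī + A·d² with d = x − 1.99806:
  web: d = -1.39806 cm → contributes +54.7686 cm⁴
  top flange (beyond web): d = 1.60194 cm → contributes +51.6812 cm⁴
  bottom flange (beyond web): d = 1.60194 cm → contributes +51.6812 cm⁴
Total I = 158.131 cm⁴.
Radius of gyration: k = √(I/A) = √(158.131 / 49.44) = 1.78842 cm.

k_y ≈ 1.788 cm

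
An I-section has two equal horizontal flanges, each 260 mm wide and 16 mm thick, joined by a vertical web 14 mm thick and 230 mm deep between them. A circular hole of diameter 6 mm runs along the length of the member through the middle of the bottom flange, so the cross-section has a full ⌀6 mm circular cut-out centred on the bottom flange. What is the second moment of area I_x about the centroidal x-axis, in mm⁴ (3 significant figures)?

I_x ≈ 1.40 × 10⁸ mm⁴

Treat the section as a set of non-overlapping primitives; coordinates are from the bounding-box lower-left.
Bottom flange: 260 × 16, A = 4 160 mm², y = 8 mm, Ī = 88 747 mm⁴.
Web: 14 × 230, A = 3 220 mm², y = 131 mm, Ī = 14 194 833 mm⁴.
Top flange: 260 × 16, A = 4 160 mm², y = 254 mm, Ī = 88 747 mm⁴.
Hole (subtracted): ⌀6, A = 28.274 mm², y = 8 mm, Ī = 63.617 mm⁴.
Centroid: ȳ = ΣA·y / ΣA = 131.3 mm.
Transfer each piece to the centroidal x-axis using Ī + A·d² with d = y − 131.3:
  bottom flange: d = -123.3 mm → contributes +63 334 928 mm⁴
  web: d = -0.3021 mm → contributes +14 195 127 mm⁴
  top flange: d = 122.7 mm → contributes +62 716 605 mm⁴
  hole: d = -123.3 mm → contributes −429 930 mm⁴
Total I = 139 816 730 mm⁴.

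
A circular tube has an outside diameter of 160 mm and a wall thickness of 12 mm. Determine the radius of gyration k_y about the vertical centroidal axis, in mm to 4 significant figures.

k_y ≈ 52.50 mm

Split into non-overlapping primitives; take the origin at the lower-left of the bounding box.
Outer circle: ⌀160, A = 20106.2 mm², x = 80 mm, Ī = 32 169 909 mm⁴.
Bore (subtracted): ⌀136, A = 14526.7 mm², x = 80 mm, Ī = 16 792 893 mm⁴.
By symmetry the centroid is at mid-width, x̄ = 80 mm.
All pieces are centred on the vertical centroidal axis, so I = ΣĪ (holes subtracted) = 15 377 015 mm⁴.
Radius of gyration: k = √(I/A) = √(15 377 015 / 5579.47) = 52.4976 mm.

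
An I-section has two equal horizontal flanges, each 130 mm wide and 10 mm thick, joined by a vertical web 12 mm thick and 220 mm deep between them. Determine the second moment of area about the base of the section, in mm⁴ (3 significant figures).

I_base ≈ 1.21 × 10⁸ mm⁴

Break the section into simple shapes (no overlaps), measuring from the bottom-left corner of the bounding box.
Bottom flange: 130 × 10, A = 1 300 mm², y = 5 mm, Ī = 10 833 mm⁴.
Web: 12 × 220, A = 2 640 mm², y = 120 mm, Ī = 10 648 000 mm⁴.
Top flange: 130 × 10, A = 1 300 mm², y = 235 mm, Ī = 10 833 mm⁴.
Transfer each piece to the bottom edge using Ī + A·d² with d = y − 0:
  bottom flange: d = 5 mm → contributes +43 333 mm⁴
  web: d = 120 mm → contributes +48 664 000 mm⁴
  top flange: d = 235 mm → contributes +71 803 333 mm⁴
Total I = 120 510 667 mm⁴.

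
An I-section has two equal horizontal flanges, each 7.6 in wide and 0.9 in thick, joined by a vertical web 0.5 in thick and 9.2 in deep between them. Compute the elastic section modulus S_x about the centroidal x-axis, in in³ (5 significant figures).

Split into non-overlapping primitives; take the origin at the lower-left of the bounding box.
Bottom flange: 7.6 × 0.9, A = 6.84 in², y = 0.45 in, Ī = 0.4617 in⁴.
Web: 0.5 × 9.2, A = 4.6 in², y = 5.5 in, Ī = 32.44533 in⁴.
Top flange: 7.6 × 0.9, A = 6.84 in², y = 10.55 in, Ī = 0.4617 in⁴.
By symmetry the centroid is at mid-height, ȳ = 5.5 in.
Transfer each piece to the centroidal x-axis using Ī + A·d² with d = y − 5.5:
  bottom flange: d = -5.05 in → contributes +174.8988 in⁴
  web: d = 0 in → contributes +32.44533 in⁴
  top flange: d = 5.05 in → contributes +174.8988 in⁴
Total I = 382.2429 in⁴.
Extreme fibre distance c = 5.5 in; S = I/c = 69.49872 in³.

S_x ≈ 69.499 in³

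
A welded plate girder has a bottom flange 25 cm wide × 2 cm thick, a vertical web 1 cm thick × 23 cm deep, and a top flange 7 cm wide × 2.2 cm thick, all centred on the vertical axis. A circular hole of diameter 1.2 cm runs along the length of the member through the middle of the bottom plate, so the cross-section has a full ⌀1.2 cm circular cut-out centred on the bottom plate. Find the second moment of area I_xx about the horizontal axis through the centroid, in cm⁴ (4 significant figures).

Split into non-overlapping primitives; take the origin at the lower-left of the bounding box.
Bottom plate: 25 × 2, A = 50 cm², y = 1 cm, Ī = 16.6667 cm⁴.
Web plate: 1 × 23, A = 23 cm², y = 13.5 cm, Ī = 1013.92 cm⁴.
Top plate: 7 × 2.2, A = 15.4 cm², y = 26.1 cm, Ī = 6.21133 cm⁴.
Hole (subtracted): ⌀1.2, A = 1.13097 cm², y = 1 cm, Ī = 0.101788 cm⁴.
Centroid: ȳ = ΣA·y / ΣA = 8.7237 cm.
Transfer each piece to the horizontal axis through the centroid using Ī + A·d² with d = y − 8.7237:
  bottom plate: d = -7.7237 cm → contributes +2999.45 cm⁴
  web plate: d = 4.7763 cm → contributes +1538.62 cm⁴
  top plate: d = 17.3763 cm → contributes +4656.02 cm⁴
  hole: d = -7.7237 cm → contributes −67.5707 cm⁴
Total I = 9126.51 cm⁴.

I_xx ≈ 9127 cm⁴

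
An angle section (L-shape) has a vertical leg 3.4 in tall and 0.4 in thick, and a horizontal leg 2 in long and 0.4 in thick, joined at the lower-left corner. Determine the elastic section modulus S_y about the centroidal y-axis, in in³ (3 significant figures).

Treat the section as a set of non-overlapping primitives; coordinates are from the bounding-box lower-left.
Vertical leg: 0.4 × 3.4, A = 1.36 in², x = 0.2 in, Ī = 0.018133 in⁴.
Horizontal leg (remainder): 1.6 × 0.4, A = 0.64 in², x = 1.2 in, Ī = 0.13653 in⁴.
Centroid: x̄ = ΣA·x / ΣA = 0.52 in.
Transfer each piece to the centroidal y-axis using Ī + A·d² with d = x − 0.52:
  vertical leg: d = -0.32 in → contributes +0.1574 in⁴
  horizontal leg (remainder): d = 0.68 in → contributes +0.43247 in⁴
Total I = 0.58987 in⁴.
Extreme fibre distance c = 1.48 in; S = I/c = 0.39856 in³.

S_y ≈ 0.399 in³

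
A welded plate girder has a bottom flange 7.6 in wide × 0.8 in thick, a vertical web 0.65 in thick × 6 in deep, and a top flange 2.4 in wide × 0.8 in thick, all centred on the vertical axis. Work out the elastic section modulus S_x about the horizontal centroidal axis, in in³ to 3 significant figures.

S_x ≈ 17.6 in³

Treat the section as a set of non-overlapping primitives; coordinates are from the bounding-box lower-left.
Bottom plate: 7.6 × 0.8, A = 6.08 in², y = 0.4 in, Ī = 0.32427 in⁴.
Web plate: 0.65 × 6, A = 3.9 in², y = 3.8 in, Ī = 11.7 in⁴.
Top plate: 2.4 × 0.8, A = 1.92 in², y = 7.2 in, Ī = 0.1024 in⁴.
Centroid: ȳ = ΣA·y / ΣA = 2.6114 in.
Transfer each piece to the horizontal centroidal axis using Ī + A·d² with d = y − 2.6114:
  bottom plate: d = -2.2114 in → contributes +30.058 in⁴
  web plate: d = 1.1886 in → contributes +17.21 in⁴
  top plate: d = 4.5886 in → contributes +40.528 in⁴
Total I = 87.796 in⁴.
Extreme fibre distance c = 4.9886 in; S = I/c = 17.599 in³.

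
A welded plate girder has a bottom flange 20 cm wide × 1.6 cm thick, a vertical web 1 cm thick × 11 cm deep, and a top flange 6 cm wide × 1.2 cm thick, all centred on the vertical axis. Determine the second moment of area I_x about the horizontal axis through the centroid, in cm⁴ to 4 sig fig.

Break the section into simple shapes (no overlaps), measuring from the bottom-left corner of the bounding box.
Bottom plate: 20 × 1.6, A = 32 cm², y = 0.8 cm, Ī = 6.82667 cm⁴.
Web plate: 1 × 11, A = 11 cm², y = 7.1 cm, Ī = 110.917 cm⁴.
Top plate: 6 × 1.2, A = 7.2 cm², y = 13.2 cm, Ī = 0.864 cm⁴.
Centroid: ȳ = ΣA·y / ΣA = 3.95896 cm.
Transfer each piece to the horizontal axis through the centroid using Ī + A·d² with d = y − 3.95896:
  bottom plate: d = -3.15896 cm → contributes +326.156 cm⁴
  web plate: d = 3.14104 cm → contributes +219.444 cm⁴
  top plate: d = 9.24104 cm → contributes +615.721 cm⁴
Total I = 1161.32 cm⁴.

I_x ≈ 1161 cm⁴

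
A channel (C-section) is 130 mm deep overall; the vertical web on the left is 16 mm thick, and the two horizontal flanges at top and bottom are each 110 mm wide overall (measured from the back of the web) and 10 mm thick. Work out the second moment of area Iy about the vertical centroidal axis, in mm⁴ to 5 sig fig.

Iy ≈ 4.4158 × 10⁶ mm⁴

Break the section into simple shapes (no overlaps), measuring from the bottom-left corner of the bounding box.
Web: 16 × 130, A = 2 080 mm², x = 8 mm, Ī = 44373.33 mm⁴.
Top flange (beyond web): 94 × 10, A = 940 mm², x = 63 mm, Ī = 692153.3 mm⁴.
Bottom flange (beyond web): 94 × 10, A = 940 mm², x = 63 mm, Ī = 692153.3 mm⁴.
Centroid: x̄ = ΣA·x / ΣA = 34.11111 mm.
Transfer each piece to the vertical centroidal axis using Ī + A·d² with d = x − 34.11111:
  web: d = -26.11111 mm → contributes +1 462 497 mm⁴
  top flange (beyond web): d = 28.88889 mm → contributes +1 476 647 mm⁴
  bottom flange (beyond web): d = 28.88889 mm → contributes +1 476 647 mm⁴
Total I = 4 415 791 mm⁴.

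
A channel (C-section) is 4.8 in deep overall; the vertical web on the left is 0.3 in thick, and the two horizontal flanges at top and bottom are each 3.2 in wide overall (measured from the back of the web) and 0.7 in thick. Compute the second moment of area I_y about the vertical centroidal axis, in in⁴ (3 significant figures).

Treat the section as a set of non-overlapping primitives; coordinates are from the bounding-box lower-left.
Web: 0.3 × 4.8, A = 1.44 in², x = 0.15 in, Ī = 0.0108 in⁴.
Top flange (beyond web): 2.9 × 0.7, A = 2.03 in², x = 1.75 in, Ī = 1.4227 in⁴.
Bottom flange (beyond web): 2.9 × 0.7, A = 2.03 in², x = 1.75 in, Ī = 1.4227 in⁴.
Centroid: x̄ = ΣA·x / ΣA = 1.3311 in.
Transfer each piece to the vertical centroidal axis using Ī + A·d² with d = x − 1.3311:
  web: d = -1.1811 in → contributes +2.0196 in⁴
  top flange (beyond web): d = 0.41891 in → contributes +1.7789 in⁴
  bottom flange (beyond web): d = 0.41891 in → contributes +1.7789 in⁴
Total I = 5.5774 in⁴.

I_y ≈ 5.58 in⁴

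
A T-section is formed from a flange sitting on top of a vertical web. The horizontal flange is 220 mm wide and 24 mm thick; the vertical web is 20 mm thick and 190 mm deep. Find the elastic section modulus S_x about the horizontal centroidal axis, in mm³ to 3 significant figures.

Split into non-overlapping primitives; take the origin at the lower-left of the bounding box.
Flange: 220 × 24, A = 5 280 mm², y = 202 mm, Ī = 253 440 mm⁴.
Web: 20 × 190, A = 3 800 mm², y = 95 mm, Ī = 11 431 667 mm⁴.
Centroid: ȳ = ΣA·y / ΣA = 157.22 mm.
Transfer each piece to the horizontal centroidal axis using Ī + A·d² with d = y − 157.22:
  flange: d = 44.78 mm → contributes +10 841 027 mm⁴
  web: d = -62.22 mm → contributes +26 142 840 mm⁴
Total I = 36 983 866 mm⁴.
Extreme fibre distance c = 157.22 mm; S = I/c = 235 236 mm³.

S_x ≈ 2.35 × 10⁵ mm³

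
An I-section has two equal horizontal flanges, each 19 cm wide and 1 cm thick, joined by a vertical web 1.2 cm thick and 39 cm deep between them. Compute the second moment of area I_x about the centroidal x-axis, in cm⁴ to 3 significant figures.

Break the section into simple shapes (no overlaps), measuring from the bottom-left corner of the bounding box.
Bottom flange: 19 × 1, A = 19 cm², y = 0.5 cm, Ī = 1.5833 cm⁴.
Web: 1.2 × 39, A = 46.8 cm², y = 20.5 cm, Ī = 5931.9 cm⁴.
Top flange: 19 × 1, A = 19 cm², y = 40.5 cm, Ī = 1.5833 cm⁴.
By symmetry the centroid is at mid-height, ȳ = 20.5 cm.
Transfer each piece to the centroidal x-axis using Ī + A·d² with d = y − 20.5:
  bottom flange: d = -20 cm → contributes +7601.6 cm⁴
  web: d = 0 cm → contributes +5931.9 cm⁴
  top flange: d = 20 cm → contributes +7601.6 cm⁴
Total I = 21 135 cm⁴.

I_x ≈ 2.11 × 10⁴ cm⁴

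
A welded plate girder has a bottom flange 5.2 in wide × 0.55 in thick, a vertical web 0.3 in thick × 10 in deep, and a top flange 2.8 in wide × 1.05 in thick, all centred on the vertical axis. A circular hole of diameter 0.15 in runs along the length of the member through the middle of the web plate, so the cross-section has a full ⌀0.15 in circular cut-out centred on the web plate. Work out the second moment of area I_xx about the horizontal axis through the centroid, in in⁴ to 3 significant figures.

I_xx ≈ 195 in⁴

Break the section into simple shapes (no overlaps), measuring from the bottom-left corner of the bounding box.
Bottom plate: 5.2 × 0.55, A = 2.86 in², y = 0.275 in, Ī = 0.072096 in⁴.
Web plate: 0.3 × 10, A = 3 in², y = 5.55 in, Ī = 25 in⁴.
Top plate: 2.8 × 1.05, A = 2.94 in², y = 11.075 in, Ī = 0.27011 in⁴.
Hole (subtracted): ⌀0.15, A = 0.017671 in², y = 5.55 in, Ī = 0.00002485 in⁴.
Centroid: ȳ = ΣA·y / ΣA = 5.6817 in.
Transfer each piece to the horizontal axis through the centroid using Ī + A·d² with d = y − 5.6817:
  bottom plate: d = -5.4067 in → contributes +83.678 in⁴
  web plate: d = -0.13174 in → contributes +25.052 in⁴
  top plate: d = 5.3933 in → contributes +85.787 in⁴
  hole: d = -0.13174 in → contributes −0.00033155 in⁴
Total I = 194.52 in⁴.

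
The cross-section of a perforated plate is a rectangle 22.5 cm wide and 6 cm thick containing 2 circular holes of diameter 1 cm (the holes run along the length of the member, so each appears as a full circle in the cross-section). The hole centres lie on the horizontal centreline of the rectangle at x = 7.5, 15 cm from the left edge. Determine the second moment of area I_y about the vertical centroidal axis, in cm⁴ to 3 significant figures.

Split into non-overlapping primitives; take the origin at the lower-left of the bounding box.
Plate: 22.5 × 6, A = 135 cm², x = 11.25 cm, Ī = 5695.3 cm⁴.
Hole 1 (subtracted): ⌀1, A = 0.7854 cm², x = 7.5 cm, Ī = 0.049087 cm⁴.
Hole 2 (subtracted): ⌀1, A = 0.7854 cm², x = 15 cm, Ī = 0.049087 cm⁴.
By symmetry the centroid is at mid-width, x̄ = 11.25 cm.
Transfer each piece to the vertical centroidal axis using Ī + A·d² with d = x − 11.25:
  plate: d = 0 cm → contributes +5695.3 cm⁴
  hole 1: d = -3.75 cm → contributes −11.094 cm⁴
  hole 2: d = 3.75 cm → contributes −11.094 cm⁴
Total I = 5673.1 cm⁴.

I_y ≈ 5670 cm⁴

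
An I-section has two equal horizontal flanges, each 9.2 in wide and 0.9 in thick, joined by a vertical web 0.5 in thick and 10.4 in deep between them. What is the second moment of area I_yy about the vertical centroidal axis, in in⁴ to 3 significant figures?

Split into non-overlapping primitives; take the origin at the lower-left of the bounding box.
Bottom flange: 9.2 × 0.9, A = 8.28 in², x = 4.6 in, Ī = 58.402 in⁴.
Web: 0.5 × 10.4, A = 5.2 in², x = 4.6 in, Ī = 0.10833 in⁴.
Top flange: 9.2 × 0.9, A = 8.28 in², x = 4.6 in, Ī = 58.402 in⁴.
By symmetry the centroid is at mid-width, x̄ = 4.6 in.
All pieces are centred on the vertical centroidal axis, so I = ΣĪ = 116.91 in⁴.

I_yy ≈ 117 in⁴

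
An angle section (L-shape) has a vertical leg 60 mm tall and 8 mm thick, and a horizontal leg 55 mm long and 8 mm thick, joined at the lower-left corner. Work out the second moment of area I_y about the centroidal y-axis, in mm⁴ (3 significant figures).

Break the section into simple shapes (no overlaps), measuring from the bottom-left corner of the bounding box.
Vertical leg: 8 × 60, A = 480 mm², x = 4 mm, Ī = 2 560 mm⁴.
Horizontal leg (remainder): 47 × 8, A = 376 mm², x = 31.5 mm, Ī = 69 215 mm⁴.
Centroid: x̄ = ΣA·x / ΣA = 16.079 mm.
Transfer each piece to the centroidal y-axis using Ī + A·d² with d = x − 16.079:
  vertical leg: d = -12.079 mm → contributes +72 598 mm⁴
  horizontal leg (remainder): d = 15.421 mm → contributes +158 626 mm⁴
Total I = 231 224 mm⁴.

I_y ≈ 2.31 × 10⁵ mm⁴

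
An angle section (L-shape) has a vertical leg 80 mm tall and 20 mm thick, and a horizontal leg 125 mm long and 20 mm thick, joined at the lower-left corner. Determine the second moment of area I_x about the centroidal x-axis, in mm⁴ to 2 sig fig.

Split into non-overlapping primitives; take the origin at the lower-left of the bounding box.
Vertical leg: 20 × 80, A = 1 600 mm², y = 40 mm, Ī = 853 333 mm⁴.
Horizontal leg (remainder): 105 × 20, A = 2 100 mm², y = 10 mm, Ī = 70 000 mm⁴.
Centroid: ȳ = ΣA·y / ΣA = 22.97 mm.
Transfer each piece to the centroidal x-axis using Ī + A·d² with d = y − 22.97:
  vertical leg: d = 17.03 mm → contributes +1 317 205 mm⁴
  horizontal leg (remainder): d = -12.97 mm → contributes +423 426 mm⁴
Total I = 1 740 631 mm⁴.

I_x ≈ 1.7 × 10⁶ mm⁴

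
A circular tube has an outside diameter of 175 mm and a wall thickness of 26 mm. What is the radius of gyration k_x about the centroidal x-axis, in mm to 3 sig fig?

Treat the section as a set of non-overlapping primitives; coordinates are from the bounding-box lower-left.
Outer circle: ⌀175, A = 24 053 mm², y = 87.5 mm, Ī = 46 038 598 mm⁴.
Bore (subtracted): ⌀123, A = 11 882 mm², y = 87.5 mm, Ī = 11 235 447 mm⁴.
By symmetry the centroid is at mid-height, ȳ = 87.5 mm.
All pieces are centred on the centroidal x-axis, so I = ΣĪ (holes subtracted) = 34 803 152 mm⁴.
Radius of gyration: k = √(I/A) = √(34 803 152 / 12 171) = 53.475 mm.

k_x ≈ 53.5 mm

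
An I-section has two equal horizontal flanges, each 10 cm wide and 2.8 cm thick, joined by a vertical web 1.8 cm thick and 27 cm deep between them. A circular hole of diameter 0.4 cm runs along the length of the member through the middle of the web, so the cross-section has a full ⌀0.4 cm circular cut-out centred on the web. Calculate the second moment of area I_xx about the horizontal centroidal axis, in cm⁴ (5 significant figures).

I_xx ≈ 1.5422 × 10⁴ cm⁴

Break the section into simple shapes (no overlaps), measuring from the bottom-left corner of the bounding box.
Bottom flange: 10 × 2.8, A = 28 cm², y = 1.4 cm, Ī = 18.29333 cm⁴.
Web: 1.8 × 27, A = 48.6 cm², y = 16.3 cm, Ī = 2952.45 cm⁴.
Top flange: 10 × 2.8, A = 28 cm², y = 31.2 cm, Ī = 18.29333 cm⁴.
Hole (subtracted): ⌀0.4, A = 0.1256637 cm², y = 16.3 cm, Ī = 0.001256637 cm⁴.
By symmetry the centroid is at mid-height, ȳ = 16.3 cm.
Transfer each piece to the horizontal centroidal axis using Ī + A·d² with d = y − 16.3:
  bottom flange: d = -14.9 cm → contributes +6234.573 cm⁴
  web: d = 0 cm → contributes +2952.45 cm⁴
  top flange: d = 14.9 cm → contributes +6234.573 cm⁴
  hole: d = 0 cm → contributes −0.001256637 cm⁴
Total I = 15421.6 cm⁴.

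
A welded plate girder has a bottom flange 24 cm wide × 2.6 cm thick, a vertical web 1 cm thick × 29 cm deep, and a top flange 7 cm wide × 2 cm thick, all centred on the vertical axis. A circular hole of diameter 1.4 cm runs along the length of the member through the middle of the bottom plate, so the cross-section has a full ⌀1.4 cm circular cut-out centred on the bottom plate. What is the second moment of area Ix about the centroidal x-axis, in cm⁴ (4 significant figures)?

Split into non-overlapping primitives; take the origin at the lower-left of the bounding box.
Bottom plate: 24 × 2.6, A = 62.4 cm², y = 1.3 cm, Ī = 35.152 cm⁴.
Web plate: 1 × 29, A = 29 cm², y = 17.1 cm, Ī = 2032.42 cm⁴.
Top plate: 7 × 2, A = 14 cm², y = 32.6 cm, Ī = 4.66667 cm⁴.
Hole (subtracted): ⌀1.4, A = 1.53938 cm², y = 1.3 cm, Ī = 0.188574 cm⁴.
Centroid: ȳ = ΣA·y / ΣA = 9.9308 cm.
Transfer each piece to the centroidal x-axis using Ī + A·d² with d = y − 9.9308:
  bottom plate: d = -8.6308 cm → contributes +4683.37 cm⁴
  web plate: d = 7.1692 cm → contributes +3522.94 cm⁴
  top plate: d = 22.6692 cm → contributes +7199.16 cm⁴
  hole: d = -8.6308 cm → contributes −114.858 cm⁴
Total I = 15290.6 cm⁴.

Ix ≈ 1.529 × 10⁴ cm⁴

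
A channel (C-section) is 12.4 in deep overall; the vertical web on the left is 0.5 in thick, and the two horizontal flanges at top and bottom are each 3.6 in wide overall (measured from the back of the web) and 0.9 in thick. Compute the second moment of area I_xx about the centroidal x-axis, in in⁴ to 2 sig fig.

I_xx ≈ 260 in⁴

Split into non-overlapping primitives; take the origin at the lower-left of the bounding box.
Web: 0.5 × 12.4, A = 6.2 in², y = 6.2 in, Ī = 79.44 in⁴.
Top flange (beyond web): 3.1 × 0.9, A = 2.79 in², y = 11.95 in, Ī = 0.1883 in⁴.
Bottom flange (beyond web): 3.1 × 0.9, A = 2.79 in², y = 0.45 in, Ī = 0.1883 in⁴.
By symmetry the centroid is at mid-height, ȳ = 6.2 in.
Transfer each piece to the centroidal x-axis using Ī + A·d² with d = y − 6.2:
  web: d = 0 in → contributes +79.44 in⁴
  top flange (beyond web): d = 5.75 in → contributes +92.43 in⁴
  bottom flange (beyond web): d = -5.75 in → contributes +92.43 in⁴
Total I = 264.3 in⁴.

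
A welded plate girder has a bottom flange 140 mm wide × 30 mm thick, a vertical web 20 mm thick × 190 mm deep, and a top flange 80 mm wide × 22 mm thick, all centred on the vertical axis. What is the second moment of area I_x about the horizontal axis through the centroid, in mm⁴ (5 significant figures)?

I_x ≈ 7.4640 × 10⁷ mm⁴

Treat the section as a set of non-overlapping primitives; coordinates are from the bounding-box lower-left.
Bottom plate: 140 × 30, A = 4 200 mm², y = 15 mm, Ī = 315 000 mm⁴.
Web plate: 20 × 190, A = 3 800 mm², y = 125 mm, Ī = 11 431 667 mm⁴.
Top plate: 80 × 22, A = 1 760 mm², y = 231 mm, Ī = 70986.67 mm⁴.
Centroid: ȳ = ΣA·y / ΣA = 96.77869 mm.
Transfer each piece to the horizontal axis through the centroid using Ī + A·d² with d = y − 96.77869:
  bottom plate: d = -81.77869 mm → contributes +28 403 566 mm⁴
  web plate: d = 28.22131 mm → contributes +14 458 148 mm⁴
  top plate: d = 134.2213 mm → contributes +31 778 021 mm⁴
Total I = 74 639 735 mm⁴.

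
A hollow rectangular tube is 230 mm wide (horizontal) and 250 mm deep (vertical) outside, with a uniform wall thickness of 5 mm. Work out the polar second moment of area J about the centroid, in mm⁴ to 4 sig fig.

Break the section into simple shapes (no overlaps), measuring from the bottom-left corner of the bounding box.
Outer rectangle: 230 × 250, A = 57 500 mm², y = 125 mm, Ī = 299 479 167 mm⁴.
Inner void (subtracted): 220 × 240, A = 52 800 mm², y = 125 mm, Ī = 253 440 000 mm⁴.
By symmetry the centroid is at mid-height, ȳ = 125 mm.
All pieces are centred on the centroidal x-axis, so I = ΣĪ (holes subtracted) = 46 039 167 mm⁴.
Repeating about the centroidal y-axis gives I_y = 40 519 167 mm⁴.
Polar second moment: J = I_x + I_y = 86 558 333 mm⁴.

J ≈ 8.656 × 10⁷ mm⁴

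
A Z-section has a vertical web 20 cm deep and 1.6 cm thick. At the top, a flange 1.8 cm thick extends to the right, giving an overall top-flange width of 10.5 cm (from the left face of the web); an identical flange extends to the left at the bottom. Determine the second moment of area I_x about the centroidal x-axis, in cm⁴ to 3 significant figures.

Treat the section as a set of non-overlapping primitives; coordinates are from the bounding-box lower-left.
Web: 1.6 × 20, A = 32 cm², y = 10 cm, Ī = 1066.7 cm⁴.
Top flange (beyond web): 8.9 × 1.8, A = 16.02 cm², y = 19.1 cm, Ī = 4.3254 cm⁴.
Bottom flange (beyond web): 8.9 × 1.8, A = 16.02 cm², y = 0.9 cm, Ī = 4.3254 cm⁴.
Centroid: ȳ = ΣA·y / ΣA = 10 cm.
Transfer each piece to the centroidal x-axis using Ī + A·d² with d = y − 10:
  web: d = 0 cm → contributes +1066.7 cm⁴
  top flange (beyond web): d = 9.1 cm → contributes +1330.9 cm⁴
  bottom flange (beyond web): d = -9.1 cm → contributes +1330.9 cm⁴
Total I = 3728.5 cm⁴.

I_x ≈ 3730 cm⁴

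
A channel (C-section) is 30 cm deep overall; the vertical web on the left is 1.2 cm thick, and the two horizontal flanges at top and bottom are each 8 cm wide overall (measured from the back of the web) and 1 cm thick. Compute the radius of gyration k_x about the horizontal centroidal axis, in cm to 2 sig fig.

Split into non-overlapping primitives; take the origin at the lower-left of the bounding box.
Web: 1.2 × 30, A = 36 cm², y = 15 cm, Ī = 2 700 cm⁴.
Top flange (beyond web): 6.8 × 1, A = 6.8 cm², y = 29.5 cm, Ī = 0.5667 cm⁴.
Bottom flange (beyond web): 6.8 × 1, A = 6.8 cm², y = 0.5 cm, Ī = 0.5667 cm⁴.
By symmetry the centroid is at mid-height, ȳ = 15 cm.
Transfer each piece to the horizontal centroidal axis using Ī + A·d² with d = y − 15:
  web: d = 0 cm → contributes +2 700 cm⁴
  top flange (beyond web): d = 14.5 cm → contributes +1 430 cm⁴
  bottom flange (beyond web): d = -14.5 cm → contributes +1 430 cm⁴
Total I = 5 561 cm⁴.
Radius of gyration: k = √(I/A) = √(5 561 / 49.6) = 10.59 cm.

k_x ≈ 11 cm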